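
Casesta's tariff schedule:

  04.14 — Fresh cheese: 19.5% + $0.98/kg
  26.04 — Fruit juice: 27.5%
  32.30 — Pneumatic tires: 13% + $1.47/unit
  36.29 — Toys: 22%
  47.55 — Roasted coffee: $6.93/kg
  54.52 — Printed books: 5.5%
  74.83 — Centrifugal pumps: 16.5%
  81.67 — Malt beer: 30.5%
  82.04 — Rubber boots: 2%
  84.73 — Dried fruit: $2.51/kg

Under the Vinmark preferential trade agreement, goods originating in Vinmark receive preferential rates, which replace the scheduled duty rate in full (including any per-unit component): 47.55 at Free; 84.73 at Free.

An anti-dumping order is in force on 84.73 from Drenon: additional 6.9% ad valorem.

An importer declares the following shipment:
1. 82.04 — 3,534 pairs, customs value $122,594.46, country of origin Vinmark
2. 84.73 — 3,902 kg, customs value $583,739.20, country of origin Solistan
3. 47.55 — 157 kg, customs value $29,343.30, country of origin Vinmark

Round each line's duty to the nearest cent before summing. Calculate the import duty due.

Line 1 (82.04, Vinmark, 3,534 pairs, $122,594.46):
Base rate for 82.04 is 2%.
Origin Vinmark is the FTA partner but 82.04 is not on the preference list; base rate stands.
Duty = $122,594.46 × 2% = $2,451.89.
Line 2 (84.73, Solistan, 3,902 kg, $583,739.20):
Base rate for 84.73 is $2.51/kg.
84.73 has an FTA preferential rate, but origin Solistan is not Vinmark; base rate stands.
The additional-duty order on 84.73 targets Drenon, not Solistan; it does not apply.
Duty = 3,902 × $2.51 = $9,794.02.
Line 3 (47.55, Vinmark, 157 kg, $29,343.30):
Base rate for 47.55 is $6.93/kg.
Origin Vinmark qualifies under the Casesta–Vinmark agreement and 47.55 is covered: preferential rate Free applies instead.
Duty = $29,343.30 × 0% = $0.00.
Total = $2,451.89 + $9,794.02 + $0.00 = $12,245.91.

$12,245.91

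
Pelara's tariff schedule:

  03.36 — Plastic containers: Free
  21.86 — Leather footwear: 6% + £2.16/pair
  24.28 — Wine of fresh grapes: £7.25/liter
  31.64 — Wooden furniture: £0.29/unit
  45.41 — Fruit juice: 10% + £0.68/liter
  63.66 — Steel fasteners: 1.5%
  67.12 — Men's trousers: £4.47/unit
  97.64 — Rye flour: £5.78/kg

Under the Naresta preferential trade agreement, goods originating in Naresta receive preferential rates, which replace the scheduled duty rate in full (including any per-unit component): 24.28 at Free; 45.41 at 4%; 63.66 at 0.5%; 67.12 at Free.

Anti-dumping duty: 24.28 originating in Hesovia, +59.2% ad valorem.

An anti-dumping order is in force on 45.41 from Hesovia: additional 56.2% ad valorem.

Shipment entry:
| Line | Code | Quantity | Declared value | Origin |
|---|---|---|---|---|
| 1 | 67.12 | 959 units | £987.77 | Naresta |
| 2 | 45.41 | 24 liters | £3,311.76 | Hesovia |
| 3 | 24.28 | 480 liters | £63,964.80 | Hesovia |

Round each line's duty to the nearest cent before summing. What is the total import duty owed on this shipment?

£43,555.87

Line 1 (67.12, Naresta, 959 units, £987.77):
Base rate for 67.12 is £4.47/unit.
Origin Naresta qualifies under the Pelara–Naresta agreement and 67.12 is covered: preferential rate Free applies instead.
Duty = £987.77 × 0% = £0.00.
Line 2 (45.41, Hesovia, 24 liters, £3,311.76):
Base rate for 45.41 is 10% + £0.68/liter.
45.41 has an FTA preferential rate, but origin Hesovia is not Naresta; base rate stands.
Additional duty on 45.41 from Hesovia: +56.2%. Applied ad valorem rate: 10% + 56.2% = 66.2%.
Duty = £3,311.76 × 66.2% + 24 × £0.68 = £2,208.71.
Line 3 (24.28, Hesovia, 480 liters, £63,964.80):
Base rate for 24.28 is £7.25/liter.
24.28 has an FTA preferential rate, but origin Hesovia is not Naresta; base rate stands.
Additional duty on 24.28 from Hesovia: +59.2% ad valorem. Applied ad valorem rate = 59.2%.
Duty = £63,964.80 × 59.2% + 480 × £7.25 = £41,347.16.
Total = £0.00 + £2,208.71 + £41,347.16 = £43,555.87.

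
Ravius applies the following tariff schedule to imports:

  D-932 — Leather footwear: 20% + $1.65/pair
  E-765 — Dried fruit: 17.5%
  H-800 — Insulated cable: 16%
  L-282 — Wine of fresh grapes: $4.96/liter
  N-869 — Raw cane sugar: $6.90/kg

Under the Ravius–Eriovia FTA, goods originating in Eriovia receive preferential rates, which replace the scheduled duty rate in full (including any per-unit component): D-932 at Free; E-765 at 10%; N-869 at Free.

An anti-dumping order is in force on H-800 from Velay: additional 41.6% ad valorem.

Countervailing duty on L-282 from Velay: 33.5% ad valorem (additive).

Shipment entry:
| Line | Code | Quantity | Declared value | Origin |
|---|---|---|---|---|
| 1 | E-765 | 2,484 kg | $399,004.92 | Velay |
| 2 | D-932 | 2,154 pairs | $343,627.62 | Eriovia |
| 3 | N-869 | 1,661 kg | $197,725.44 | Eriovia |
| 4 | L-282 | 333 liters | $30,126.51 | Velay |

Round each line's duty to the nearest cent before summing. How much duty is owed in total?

Line 1 (E-765, Velay, 2,484 kg, $399,004.92):
Base rate for E-765 is 17.5%.
E-765 has an FTA preferential rate, but origin Velay is not Eriovia; base rate stands.
Duty = $399,004.92 × 17.5% = $69,825.86.
Line 2 (D-932, Eriovia, 2,154 pairs, $343,627.62):
Base rate for D-932 is 20% + $1.65/pair.
Origin Eriovia qualifies under the Ravius–Eriovia agreement and D-932 is covered: preferential rate Free applies instead.
Duty = $343,627.62 × 0% = $0.00.
Line 3 (N-869, Eriovia, 1,661 kg, $197,725.44):
Base rate for N-869 is $6.90/kg.
Origin Eriovia qualifies under the Ravius–Eriovia agreement and N-869 is covered: preferential rate Free applies instead.
Duty = $197,725.44 × 0% = $0.00.
Line 4 (L-282, Velay, 333 liters, $30,126.51):
Base rate for L-282 is $4.96/liter.
Additional duty on L-282 from Velay: +33.5% ad valorem. Applied ad valorem rate = 33.5%.
Duty = $30,126.51 × 33.5% + 333 × $4.96 = $11,744.06.
Total = $69,825.86 + $0.00 + $0.00 + $11,744.06 = $81,569.92.

$81,569.92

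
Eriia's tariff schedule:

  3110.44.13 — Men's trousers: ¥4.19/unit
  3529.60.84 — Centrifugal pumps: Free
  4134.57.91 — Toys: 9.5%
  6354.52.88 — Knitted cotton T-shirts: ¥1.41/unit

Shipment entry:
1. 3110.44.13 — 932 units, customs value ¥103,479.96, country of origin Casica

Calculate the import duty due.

¥3,905.08

Line 1 (3110.44.13, Casica, 932 units, ¥103,479.96):
Base rate for 3110.44.13 is ¥4.19/unit.
Duty = 932 × ¥4.19 = ¥3,905.08.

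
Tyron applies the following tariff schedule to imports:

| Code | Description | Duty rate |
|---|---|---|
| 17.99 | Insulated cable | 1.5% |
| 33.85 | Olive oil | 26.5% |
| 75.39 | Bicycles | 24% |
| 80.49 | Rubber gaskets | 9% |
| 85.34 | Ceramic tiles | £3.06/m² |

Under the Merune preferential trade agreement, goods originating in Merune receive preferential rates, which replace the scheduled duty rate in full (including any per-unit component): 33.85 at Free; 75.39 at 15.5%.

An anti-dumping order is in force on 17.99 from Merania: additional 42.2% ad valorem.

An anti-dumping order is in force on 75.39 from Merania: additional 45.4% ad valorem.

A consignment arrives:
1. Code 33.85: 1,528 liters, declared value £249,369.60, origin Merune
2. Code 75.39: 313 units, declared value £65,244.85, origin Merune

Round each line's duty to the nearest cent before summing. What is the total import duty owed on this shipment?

£10,112.95

Line 1 (33.85, Merune, 1,528 liters, £249,369.60):
Base rate for 33.85 is 26.5%.
Origin Merune qualifies under the Tyron–Merune agreement and 33.85 is covered: preferential rate Free applies instead.
Duty = £249,369.60 × 0% = £0.00.
Line 2 (75.39, Merune, 313 units, £65,244.85):
Base rate for 75.39 is 24%.
Origin Merune qualifies under the Tyron–Merune agreement and 75.39 is covered: preferential rate 15.5% applies instead.
The additional-duty order on 75.39 targets Merania, not Merune; it does not apply.
Duty = £65,244.85 × 15.5% = £10,112.95.
Total = £0.00 + £10,112.95 = £10,112.95.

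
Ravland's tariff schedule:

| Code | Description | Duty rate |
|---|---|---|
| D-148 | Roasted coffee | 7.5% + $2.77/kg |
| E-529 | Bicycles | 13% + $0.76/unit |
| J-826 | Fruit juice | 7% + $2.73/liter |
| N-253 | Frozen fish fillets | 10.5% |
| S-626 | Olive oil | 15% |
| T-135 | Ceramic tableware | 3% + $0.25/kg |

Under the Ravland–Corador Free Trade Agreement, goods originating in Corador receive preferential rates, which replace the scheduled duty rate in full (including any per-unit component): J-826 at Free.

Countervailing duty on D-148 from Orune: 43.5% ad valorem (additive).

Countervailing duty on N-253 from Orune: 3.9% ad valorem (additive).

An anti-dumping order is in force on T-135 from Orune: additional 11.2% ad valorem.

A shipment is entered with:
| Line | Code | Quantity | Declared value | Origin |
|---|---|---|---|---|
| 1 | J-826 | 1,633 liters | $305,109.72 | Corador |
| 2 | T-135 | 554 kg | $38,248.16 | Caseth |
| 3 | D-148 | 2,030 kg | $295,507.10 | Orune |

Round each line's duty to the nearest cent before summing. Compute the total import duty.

Line 1 (J-826, Corador, 1,633 liters, $305,109.72):
Base rate for J-826 is 7% + $2.73/liter.
Origin Corador qualifies under the Ravland–Corador agreement and J-826 is covered: preferential rate Free applies instead.
Duty = $305,109.72 × 0% = $0.00.
Line 2 (T-135, Caseth, 554 kg, $38,248.16):
Base rate for T-135 is 3% + $0.25/kg.
The additional-duty order on T-135 targets Orune, not Caseth; it does not apply.
Duty = $38,248.16 × 3% + 554 × $0.25 = $1,285.94.
Line 3 (D-148, Orune, 2,030 kg, $295,507.10):
Base rate for D-148 is 7.5% + $2.77/kg.
Additional duty on D-148 from Orune: +43.5%. Applied ad valorem rate: 7.5% + 43.5% = 51%.
Duty = $295,507.10 × 51% + 2,030 × $2.77 = $156,331.72.
Total = $0.00 + $1,285.94 + $156,331.72 = $157,617.66.

$157,617.66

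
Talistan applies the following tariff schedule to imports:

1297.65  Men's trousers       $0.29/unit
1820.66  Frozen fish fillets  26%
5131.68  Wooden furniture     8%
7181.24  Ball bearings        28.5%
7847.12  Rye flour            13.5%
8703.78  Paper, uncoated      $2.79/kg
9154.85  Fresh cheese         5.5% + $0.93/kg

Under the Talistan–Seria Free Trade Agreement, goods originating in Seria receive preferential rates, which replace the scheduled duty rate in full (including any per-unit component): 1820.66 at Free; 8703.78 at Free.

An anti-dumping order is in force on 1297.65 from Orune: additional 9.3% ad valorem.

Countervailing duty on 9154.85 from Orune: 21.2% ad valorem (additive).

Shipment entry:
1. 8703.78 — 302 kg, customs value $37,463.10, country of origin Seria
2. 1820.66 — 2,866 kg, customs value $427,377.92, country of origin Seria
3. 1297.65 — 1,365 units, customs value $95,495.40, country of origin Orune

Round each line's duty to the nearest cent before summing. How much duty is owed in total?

Line 1 (8703.78, Seria, 302 kg, $37,463.10):
Base rate for 8703.78 is $2.79/kg.
Origin Seria qualifies under the Talistan–Seria agreement and 8703.78 is covered: preferential rate Free applies instead.
Duty = $37,463.10 × 0% = $0.00.
Line 2 (1820.66, Seria, 2,866 kg, $427,377.92):
Base rate for 1820.66 is 26%.
Origin Seria qualifies under the Talistan–Seria agreement and 1820.66 is covered: preferential rate Free applies instead.
Duty = $427,377.92 × 0% = $0.00.
Line 3 (1297.65, Orune, 1,365 units, $95,495.40):
Base rate for 1297.65 is $0.29/unit.
Additional duty on 1297.65 from Orune: +9.3% ad valorem. Applied ad valorem rate = 9.3%.
Duty = $95,495.40 × 9.3% + 1,365 × $0.29 = $9,276.92.
Total = $0.00 + $0.00 + $9,276.92 = $9,276.92.

$9,276.92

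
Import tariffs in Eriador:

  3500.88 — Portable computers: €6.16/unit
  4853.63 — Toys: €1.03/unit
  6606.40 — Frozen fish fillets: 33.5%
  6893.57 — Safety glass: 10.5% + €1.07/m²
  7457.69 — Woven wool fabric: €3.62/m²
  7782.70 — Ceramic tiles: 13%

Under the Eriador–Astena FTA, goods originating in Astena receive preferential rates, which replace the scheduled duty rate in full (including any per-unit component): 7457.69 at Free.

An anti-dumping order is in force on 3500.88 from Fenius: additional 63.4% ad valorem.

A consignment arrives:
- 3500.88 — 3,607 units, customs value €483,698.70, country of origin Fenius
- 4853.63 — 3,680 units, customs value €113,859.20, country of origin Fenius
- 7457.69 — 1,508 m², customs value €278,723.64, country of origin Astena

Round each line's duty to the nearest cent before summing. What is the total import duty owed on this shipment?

Line 1 (3500.88, Fenius, 3,607 units, €483,698.70):
Base rate for 3500.88 is €6.16/unit.
Additional duty on 3500.88 from Fenius: +63.4% ad valorem. Applied ad valorem rate = 63.4%.
Duty = €483,698.70 × 63.4% + 3,607 × €6.16 = €328,884.10.
Line 2 (4853.63, Fenius, 3,680 units, €113,859.20):
Base rate for 4853.63 is €1.03/unit.
Duty = 3,680 × €1.03 = €3,790.40.
Line 3 (7457.69, Astena, 1,508 m², €278,723.64):
Base rate for 7457.69 is €3.62/m².
Origin Astena qualifies under the Eriador–Astena agreement and 7457.69 is covered: preferential rate Free applies instead.
Duty = €278,723.64 × 0% = €0.00.
Total = €328,884.10 + €3,790.40 + €0.00 = €332,674.50.

€332,674.50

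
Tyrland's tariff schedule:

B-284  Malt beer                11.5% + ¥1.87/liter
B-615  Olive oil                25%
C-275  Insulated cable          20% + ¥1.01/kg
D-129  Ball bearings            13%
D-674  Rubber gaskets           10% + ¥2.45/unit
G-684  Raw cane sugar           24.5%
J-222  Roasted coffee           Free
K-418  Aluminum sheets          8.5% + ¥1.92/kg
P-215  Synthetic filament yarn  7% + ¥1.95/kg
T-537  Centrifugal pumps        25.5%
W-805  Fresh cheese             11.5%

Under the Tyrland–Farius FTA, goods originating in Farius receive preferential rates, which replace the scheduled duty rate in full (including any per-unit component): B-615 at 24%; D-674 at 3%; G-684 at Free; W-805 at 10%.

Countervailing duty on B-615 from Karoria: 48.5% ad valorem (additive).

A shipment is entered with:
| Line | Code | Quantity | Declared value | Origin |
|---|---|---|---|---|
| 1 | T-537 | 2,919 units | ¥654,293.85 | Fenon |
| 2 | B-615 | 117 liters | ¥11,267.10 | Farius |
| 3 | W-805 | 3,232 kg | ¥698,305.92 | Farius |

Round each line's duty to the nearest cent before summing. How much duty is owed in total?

Line 1 (T-537, Fenon, 2,919 units, ¥654,293.85):
Base rate for T-537 is 25.5%.
Duty = ¥654,293.85 × 25.5% = ¥166,844.93.
Line 2 (B-615, Farius, 117 liters, ¥11,267.10):
Base rate for B-615 is 25%.
Origin Farius qualifies under the Tyrland–Farius agreement and B-615 is covered: preferential rate 24% applies instead.
The additional-duty order on B-615 targets Karoria, not Farius; it does not apply.
Duty = ¥11,267.10 × 24% = ¥2,704.10.
Line 3 (W-805, Farius, 3,232 kg, ¥698,305.92):
Base rate for W-805 is 11.5%.
Origin Farius qualifies under the Tyrland–Farius agreement and W-805 is covered: preferential rate 10% applies instead.
Duty = ¥698,305.92 × 10% = ¥69,830.59.
Total = ¥166,844.93 + ¥2,704.10 + ¥69,830.59 = ¥239,379.62.

¥239,379.62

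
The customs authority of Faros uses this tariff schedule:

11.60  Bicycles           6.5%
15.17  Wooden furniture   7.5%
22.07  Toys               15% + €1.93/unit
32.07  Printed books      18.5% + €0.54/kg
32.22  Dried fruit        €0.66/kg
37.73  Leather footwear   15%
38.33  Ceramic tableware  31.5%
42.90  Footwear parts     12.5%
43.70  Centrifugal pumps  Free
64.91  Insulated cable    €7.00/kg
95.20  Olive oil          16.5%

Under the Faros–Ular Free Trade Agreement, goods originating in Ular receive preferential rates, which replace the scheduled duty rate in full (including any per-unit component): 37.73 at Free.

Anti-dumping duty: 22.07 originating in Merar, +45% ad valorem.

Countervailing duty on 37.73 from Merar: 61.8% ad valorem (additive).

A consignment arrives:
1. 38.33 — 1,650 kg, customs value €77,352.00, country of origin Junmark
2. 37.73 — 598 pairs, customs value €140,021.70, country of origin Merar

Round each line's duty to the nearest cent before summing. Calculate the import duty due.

Line 1 (38.33, Junmark, 1,650 kg, €77,352.00):
Base rate for 38.33 is 31.5%.
Duty = €77,352.00 × 31.5% = €24,365.88.
Line 2 (37.73, Merar, 598 pairs, €140,021.70):
Base rate for 37.73 is 15%.
37.73 has an FTA preferential rate, but origin Merar is not Ular; base rate stands.
Additional duty on 37.73 from Merar: +61.8%. Applied ad valorem rate: 15% + 61.8% = 76.8%.
Duty = €140,021.70 × 76.8% = €107,536.67.
Total = €24,365.88 + €107,536.67 = €131,902.55.

€131,902.55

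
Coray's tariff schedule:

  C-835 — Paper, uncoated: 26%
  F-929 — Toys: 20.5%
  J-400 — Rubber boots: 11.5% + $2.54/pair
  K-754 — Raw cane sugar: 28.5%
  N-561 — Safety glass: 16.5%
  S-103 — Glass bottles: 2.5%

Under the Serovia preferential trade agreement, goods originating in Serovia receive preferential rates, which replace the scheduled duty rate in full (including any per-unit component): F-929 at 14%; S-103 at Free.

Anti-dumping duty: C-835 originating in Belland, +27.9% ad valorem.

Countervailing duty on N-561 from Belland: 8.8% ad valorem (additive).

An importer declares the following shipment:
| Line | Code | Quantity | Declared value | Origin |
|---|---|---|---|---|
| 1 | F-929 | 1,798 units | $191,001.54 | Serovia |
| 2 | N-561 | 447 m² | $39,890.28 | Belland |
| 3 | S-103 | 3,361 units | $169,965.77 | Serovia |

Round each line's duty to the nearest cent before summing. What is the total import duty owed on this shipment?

$36,832.46

Line 1 (F-929, Serovia, 1,798 units, $191,001.54):
Base rate for F-929 is 20.5%.
Origin Serovia qualifies under the Coray–Serovia agreement and F-929 is covered: preferential rate 14% applies instead.
Duty = $191,001.54 × 14% = $26,740.22.
Line 2 (N-561, Belland, 447 m², $39,890.28):
Base rate for N-561 is 16.5%.
Additional duty on N-561 from Belland: +8.8%. Applied ad valorem rate: 16.5% + 8.8% = 25.3%.
Duty = $39,890.28 × 25.3% = $10,092.24.
Line 3 (S-103, Serovia, 3,361 units, $169,965.77):
Base rate for S-103 is 2.5%.
Origin Serovia qualifies under the Coray–Serovia agreement and S-103 is covered: preferential rate Free applies instead.
Duty = $169,965.77 × 0% = $0.00.
Total = $26,740.22 + $10,092.24 + $0.00 = $36,832.46.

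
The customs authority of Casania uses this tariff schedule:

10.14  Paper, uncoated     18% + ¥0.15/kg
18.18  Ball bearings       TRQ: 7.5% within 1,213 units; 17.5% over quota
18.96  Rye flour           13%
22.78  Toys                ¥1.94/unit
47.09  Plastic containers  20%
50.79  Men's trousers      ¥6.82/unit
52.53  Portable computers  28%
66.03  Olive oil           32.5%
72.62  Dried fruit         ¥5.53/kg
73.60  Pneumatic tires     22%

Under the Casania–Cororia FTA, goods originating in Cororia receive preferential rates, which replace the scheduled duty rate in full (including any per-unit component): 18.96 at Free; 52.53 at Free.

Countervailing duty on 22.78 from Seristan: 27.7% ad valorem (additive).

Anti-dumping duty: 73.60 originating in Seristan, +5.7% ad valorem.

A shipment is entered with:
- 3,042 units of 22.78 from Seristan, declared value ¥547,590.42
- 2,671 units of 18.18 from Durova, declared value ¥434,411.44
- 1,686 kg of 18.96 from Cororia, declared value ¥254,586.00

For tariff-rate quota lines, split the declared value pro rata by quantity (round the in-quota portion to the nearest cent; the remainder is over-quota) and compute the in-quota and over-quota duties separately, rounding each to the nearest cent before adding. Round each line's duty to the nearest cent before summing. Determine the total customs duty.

¥213,877.80

Line 1 (22.78, Seristan, 3,042 units, ¥547,590.42):
Base rate for 22.78 is ¥1.94/unit.
Additional duty on 22.78 from Seristan: +27.7% ad valorem. Applied ad valorem rate = 27.7%.
Duty = ¥547,590.42 × 27.7% + 3,042 × ¥1.94 = ¥157,584.03.
Line 2 (18.18, Durova, 2,671 units, ¥434,411.44):
Code 18.18 is under a tariff-rate quota (threshold 1,213 units). In-quota: 1,213 units at 7.5%; over-quota: 1,458 units at 17.5%.
Pro-rata value split: in-quota = ¥434,411.44 × 1,213/2,671 = ¥197,282.32; over-quota = ¥434,411.44 − ¥197,282.32 = ¥237,129.12.
In-quota duty = ¥197,282.32 × 7.5% = ¥14,796.17. Over-quota duty = ¥237,129.12 × 17.5% = ¥41,497.60.
Line duty = ¥14,796.17 + ¥41,497.60 = ¥56,293.77.
Line 3 (18.96, Cororia, 1,686 kg, ¥254,586.00):
Base rate for 18.96 is 13%.
Origin Cororia qualifies under the Casania–Cororia agreement and 18.96 is covered: preferential rate Free applies instead.
Duty = ¥254,586.00 × 0% = ¥0.00.
Total = ¥157,584.03 + ¥56,293.77 + ¥0.00 = ¥213,877.80.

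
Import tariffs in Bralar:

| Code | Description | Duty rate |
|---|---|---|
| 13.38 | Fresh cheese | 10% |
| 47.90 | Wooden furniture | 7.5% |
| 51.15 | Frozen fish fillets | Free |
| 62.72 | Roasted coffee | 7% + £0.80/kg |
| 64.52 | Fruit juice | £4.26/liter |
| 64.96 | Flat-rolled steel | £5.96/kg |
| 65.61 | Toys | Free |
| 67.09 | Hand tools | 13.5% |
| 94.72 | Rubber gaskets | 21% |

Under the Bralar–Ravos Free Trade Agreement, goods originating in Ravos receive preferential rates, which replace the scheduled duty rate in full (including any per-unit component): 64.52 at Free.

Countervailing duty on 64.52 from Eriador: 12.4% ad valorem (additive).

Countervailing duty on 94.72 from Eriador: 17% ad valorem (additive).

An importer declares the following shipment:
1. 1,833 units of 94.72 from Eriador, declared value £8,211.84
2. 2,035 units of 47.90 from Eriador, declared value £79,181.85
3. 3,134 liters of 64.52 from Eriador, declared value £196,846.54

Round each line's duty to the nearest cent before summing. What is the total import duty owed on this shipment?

£46,818.95

Line 1 (94.72, Eriador, 1,833 units, £8,211.84):
Base rate for 94.72 is 21%.
Additional duty on 94.72 from Eriador: +17%. Applied ad valorem rate: 21% + 17% = 38%.
Duty = £8,211.84 × 38% = £3,120.50.
Line 2 (47.90, Eriador, 2,035 units, £79,181.85):
Base rate for 47.90 is 7.5%.
Duty = £79,181.85 × 7.5% = £5,938.64.
Line 3 (64.52, Eriador, 3,134 liters, £196,846.54):
Base rate for 64.52 is £4.26/liter.
64.52 has an FTA preferential rate, but origin Eriador is not Ravos; base rate stands.
Additional duty on 64.52 from Eriador: +12.4% ad valorem. Applied ad valorem rate = 12.4%.
Duty = £196,846.54 × 12.4% + 3,134 × £4.26 = £37,759.81.
Total = £3,120.50 + £5,938.64 + £37,759.81 = £46,818.95.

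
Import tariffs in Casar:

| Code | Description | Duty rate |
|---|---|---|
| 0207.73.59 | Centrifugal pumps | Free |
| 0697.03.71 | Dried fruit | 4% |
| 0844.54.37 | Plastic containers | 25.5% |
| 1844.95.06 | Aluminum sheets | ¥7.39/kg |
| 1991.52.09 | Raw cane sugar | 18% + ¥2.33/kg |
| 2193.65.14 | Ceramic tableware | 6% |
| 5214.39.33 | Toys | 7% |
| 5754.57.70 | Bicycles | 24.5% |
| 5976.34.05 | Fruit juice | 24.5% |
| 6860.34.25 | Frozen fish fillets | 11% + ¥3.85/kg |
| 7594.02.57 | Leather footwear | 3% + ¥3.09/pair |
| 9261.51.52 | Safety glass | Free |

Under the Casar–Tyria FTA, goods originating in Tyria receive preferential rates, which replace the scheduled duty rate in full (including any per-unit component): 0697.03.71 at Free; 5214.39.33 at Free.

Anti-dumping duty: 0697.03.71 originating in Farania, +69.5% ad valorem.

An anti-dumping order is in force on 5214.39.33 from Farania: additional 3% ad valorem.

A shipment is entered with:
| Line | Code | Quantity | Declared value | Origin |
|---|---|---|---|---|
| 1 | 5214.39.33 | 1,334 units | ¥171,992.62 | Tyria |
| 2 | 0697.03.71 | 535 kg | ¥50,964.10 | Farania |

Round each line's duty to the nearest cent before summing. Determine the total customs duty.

¥37,458.61

Line 1 (5214.39.33, Tyria, 1,334 units, ¥171,992.62):
Base rate for 5214.39.33 is 7%.
Origin Tyria qualifies under the Casar–Tyria agreement and 5214.39.33 is covered: preferential rate Free applies instead.
The additional-duty order on 5214.39.33 targets Farania, not Tyria; it does not apply.
Duty = ¥171,992.62 × 0% = ¥0.00.
Line 2 (0697.03.71, Farania, 535 kg, ¥50,964.10):
Base rate for 0697.03.71 is 4%.
0697.03.71 has an FTA preferential rate, but origin Farania is not Tyria; base rate stands.
Additional duty on 0697.03.71 from Farania: +69.5%. Applied ad valorem rate: 4% + 69.5% = 73.5%.
Duty = ¥50,964.10 × 73.5% = ¥37,458.61.
Total = ¥0.00 + ¥37,458.61 = ¥37,458.61.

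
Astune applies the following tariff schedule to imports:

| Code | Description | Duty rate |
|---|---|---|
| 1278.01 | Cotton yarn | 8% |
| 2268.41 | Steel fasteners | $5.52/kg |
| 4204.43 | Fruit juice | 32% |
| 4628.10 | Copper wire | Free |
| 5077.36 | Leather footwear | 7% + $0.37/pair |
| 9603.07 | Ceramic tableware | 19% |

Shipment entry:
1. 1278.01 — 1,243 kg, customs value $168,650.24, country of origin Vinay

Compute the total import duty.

$13,492.02

Line 1 (1278.01, Vinay, 1,243 kg, $168,650.24):
Base rate for 1278.01 is 8%.
Duty = $168,650.24 × 8% = $13,492.02.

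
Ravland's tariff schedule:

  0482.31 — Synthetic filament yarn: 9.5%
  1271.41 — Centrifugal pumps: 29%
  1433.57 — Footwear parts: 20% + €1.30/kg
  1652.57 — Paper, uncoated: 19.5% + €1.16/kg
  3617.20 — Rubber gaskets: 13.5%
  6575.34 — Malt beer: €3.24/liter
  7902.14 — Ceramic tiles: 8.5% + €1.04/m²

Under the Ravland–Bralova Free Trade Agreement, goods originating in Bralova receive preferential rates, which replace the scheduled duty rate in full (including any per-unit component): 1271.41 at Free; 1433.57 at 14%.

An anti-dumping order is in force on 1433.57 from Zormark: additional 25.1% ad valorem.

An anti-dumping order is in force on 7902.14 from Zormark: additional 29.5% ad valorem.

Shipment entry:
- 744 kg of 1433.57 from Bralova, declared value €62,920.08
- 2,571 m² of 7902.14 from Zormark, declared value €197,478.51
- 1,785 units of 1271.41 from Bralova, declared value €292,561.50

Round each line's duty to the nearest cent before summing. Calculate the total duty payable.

Line 1 (1433.57, Bralova, 744 kg, €62,920.08):
Base rate for 1433.57 is 20% + €1.30/kg.
Origin Bralova qualifies under the Ravland–Bralova agreement and 1433.57 is covered: preferential rate 14% applies instead.
The additional-duty order on 1433.57 targets Zormark, not Bralova; it does not apply.
Duty = €62,920.08 × 14% = €8,808.81.
Line 2 (7902.14, Zormark, 2,571 m², €197,478.51):
Base rate for 7902.14 is 8.5% + €1.04/m².
Additional duty on 7902.14 from Zormark: +29.5%. Applied ad valorem rate: 8.5% + 29.5% = 38%.
Duty = €197,478.51 × 38% + 2,571 × €1.04 = €77,715.67.
Line 3 (1271.41, Bralova, 1,785 units, €292,561.50):
Base rate for 1271.41 is 29%.
Origin Bralova qualifies under the Ravland–Bralova agreement and 1271.41 is covered: preferential rate Free applies instead.
Duty = €292,561.50 × 0% = €0.00.
Total = €8,808.81 + €77,715.67 + €0.00 = €86,524.48.

€86,524.48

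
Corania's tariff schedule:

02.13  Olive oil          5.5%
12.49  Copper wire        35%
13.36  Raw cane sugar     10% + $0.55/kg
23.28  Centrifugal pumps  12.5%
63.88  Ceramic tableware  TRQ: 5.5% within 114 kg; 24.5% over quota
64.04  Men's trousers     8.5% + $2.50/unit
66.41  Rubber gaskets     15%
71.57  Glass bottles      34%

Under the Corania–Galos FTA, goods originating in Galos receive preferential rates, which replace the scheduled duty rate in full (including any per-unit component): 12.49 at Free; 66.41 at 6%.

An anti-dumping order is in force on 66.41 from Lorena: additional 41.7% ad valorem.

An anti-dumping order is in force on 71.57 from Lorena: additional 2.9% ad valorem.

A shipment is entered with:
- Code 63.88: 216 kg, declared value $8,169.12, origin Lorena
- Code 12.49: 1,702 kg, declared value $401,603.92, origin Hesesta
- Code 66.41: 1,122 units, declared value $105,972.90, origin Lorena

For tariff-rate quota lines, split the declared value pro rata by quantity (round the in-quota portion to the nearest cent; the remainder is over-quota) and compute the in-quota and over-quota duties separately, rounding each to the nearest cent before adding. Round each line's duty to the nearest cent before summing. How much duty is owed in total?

Line 1 (63.88, Lorena, 216 kg, $8,169.12):
Code 63.88 is under a tariff-rate quota (threshold 114 kg). In-quota: 114 kg at 5.5%; over-quota: 102 kg at 24.5%.
Pro-rata value split: in-quota = $8,169.12 × 114/216 = $4,311.48; over-quota = $8,169.12 − $4,311.48 = $3,857.64.
In-quota duty = $4,311.48 × 5.5% = $237.13. Over-quota duty = $3,857.64 × 24.5% = $945.12.
Line duty = $237.13 + $945.12 = $1,182.25.
Line 2 (12.49, Hesesta, 1,702 kg, $401,603.92):
Base rate for 12.49 is 35%.
12.49 has an FTA preferential rate, but origin Hesesta is not Galos; base rate stands.
Duty = $401,603.92 × 35% = $140,561.37.
Line 3 (66.41, Lorena, 1,122 units, $105,972.90):
Base rate for 66.41 is 15%.
66.41 has an FTA preferential rate, but origin Lorena is not Galos; base rate stands.
Additional duty on 66.41 from Lorena: +41.7%. Applied ad valorem rate: 15% + 41.7% = 56.7%.
Duty = $105,972.90 × 56.7% = $60,086.63.
Total = $1,182.25 + $140,561.37 + $60,086.63 = $201,830.25.

$201,830.25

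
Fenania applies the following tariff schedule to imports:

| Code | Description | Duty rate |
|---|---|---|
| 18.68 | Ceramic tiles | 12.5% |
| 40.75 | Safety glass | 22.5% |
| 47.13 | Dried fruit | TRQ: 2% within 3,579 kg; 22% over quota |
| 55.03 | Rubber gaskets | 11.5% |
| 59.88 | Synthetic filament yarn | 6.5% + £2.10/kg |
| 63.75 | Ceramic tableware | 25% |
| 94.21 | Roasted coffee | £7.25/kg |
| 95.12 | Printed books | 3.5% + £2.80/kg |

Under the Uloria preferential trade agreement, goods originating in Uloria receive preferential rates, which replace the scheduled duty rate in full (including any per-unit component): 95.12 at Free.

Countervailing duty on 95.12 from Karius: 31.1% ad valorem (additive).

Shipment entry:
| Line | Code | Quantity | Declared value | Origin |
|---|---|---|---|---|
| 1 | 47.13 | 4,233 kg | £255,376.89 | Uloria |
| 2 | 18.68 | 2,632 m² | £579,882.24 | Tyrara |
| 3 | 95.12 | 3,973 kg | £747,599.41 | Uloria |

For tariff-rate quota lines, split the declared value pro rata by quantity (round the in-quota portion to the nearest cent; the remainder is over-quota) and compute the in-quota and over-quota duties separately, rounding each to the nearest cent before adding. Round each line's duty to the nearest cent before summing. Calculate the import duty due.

Line 1 (47.13, Uloria, 4,233 kg, £255,376.89):
Code 47.13 is under a tariff-rate quota (threshold 3,579 kg). In-quota: 3,579 kg at 2%; over-quota: 654 kg at 22%.
Pro-rata value split: in-quota = £255,376.89 × 3,579/4,233 = £215,921.07; over-quota = £255,376.89 − £215,921.07 = £39,455.82.
In-quota duty = £215,921.07 × 2% = £4,318.42. Over-quota duty = £39,455.82 × 22% = £8,680.28.
Line duty = £4,318.42 + £8,680.28 = £12,998.70.
Line 2 (18.68, Tyrara, 2,632 m², £579,882.24):
Base rate for 18.68 is 12.5%.
Duty = £579,882.24 × 12.5% = £72,485.28.
Line 3 (95.12, Uloria, 3,973 kg, £747,599.41):
Base rate for 95.12 is 3.5% + £2.80/kg.
Origin Uloria qualifies under the Fenania–Uloria agreement and 95.12 is covered: preferential rate Free applies instead.
The additional-duty order on 95.12 targets Karius, not Uloria; it does not apply.
Duty = £747,599.41 × 0% = £0.00.
Total = £12,998.70 + £72,485.28 + £0.00 = £85,483.98.

£85,483.98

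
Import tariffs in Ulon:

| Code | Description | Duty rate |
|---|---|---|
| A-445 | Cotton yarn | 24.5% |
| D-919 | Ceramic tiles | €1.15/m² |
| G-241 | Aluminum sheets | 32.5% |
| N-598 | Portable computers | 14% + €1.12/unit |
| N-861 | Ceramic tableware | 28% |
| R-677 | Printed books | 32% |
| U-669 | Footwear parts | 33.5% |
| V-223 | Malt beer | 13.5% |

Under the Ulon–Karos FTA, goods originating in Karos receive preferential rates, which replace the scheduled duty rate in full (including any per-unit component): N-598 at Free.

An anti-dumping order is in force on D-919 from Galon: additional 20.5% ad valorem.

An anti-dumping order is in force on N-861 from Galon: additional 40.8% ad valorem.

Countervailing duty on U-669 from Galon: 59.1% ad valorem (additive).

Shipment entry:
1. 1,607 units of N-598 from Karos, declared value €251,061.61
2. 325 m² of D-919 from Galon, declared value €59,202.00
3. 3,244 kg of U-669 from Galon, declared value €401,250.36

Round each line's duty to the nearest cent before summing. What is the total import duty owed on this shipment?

€384,067.99

Line 1 (N-598, Karos, 1,607 units, €251,061.61):
Base rate for N-598 is 14% + €1.12/unit.
Origin Karos qualifies under the Ulon–Karos agreement and N-598 is covered: preferential rate Free applies instead.
Duty = €251,061.61 × 0% = €0.00.
Line 2 (D-919, Galon, 325 m², €59,202.00):
Base rate for D-919 is €1.15/m².
Additional duty on D-919 from Galon: +20.5% ad valorem. Applied ad valorem rate = 20.5%.
Duty = €59,202.00 × 20.5% + 325 × €1.15 = €12,510.16.
Line 3 (U-669, Galon, 3,244 kg, €401,250.36):
Base rate for U-669 is 33.5%.
Additional duty on U-669 from Galon: +59.1%. Applied ad valorem rate: 33.5% + 59.1% = 92.6%.
Duty = €401,250.36 × 92.6% = €371,557.83.
Total = €0.00 + €12,510.16 + €371,557.83 = €384,067.99.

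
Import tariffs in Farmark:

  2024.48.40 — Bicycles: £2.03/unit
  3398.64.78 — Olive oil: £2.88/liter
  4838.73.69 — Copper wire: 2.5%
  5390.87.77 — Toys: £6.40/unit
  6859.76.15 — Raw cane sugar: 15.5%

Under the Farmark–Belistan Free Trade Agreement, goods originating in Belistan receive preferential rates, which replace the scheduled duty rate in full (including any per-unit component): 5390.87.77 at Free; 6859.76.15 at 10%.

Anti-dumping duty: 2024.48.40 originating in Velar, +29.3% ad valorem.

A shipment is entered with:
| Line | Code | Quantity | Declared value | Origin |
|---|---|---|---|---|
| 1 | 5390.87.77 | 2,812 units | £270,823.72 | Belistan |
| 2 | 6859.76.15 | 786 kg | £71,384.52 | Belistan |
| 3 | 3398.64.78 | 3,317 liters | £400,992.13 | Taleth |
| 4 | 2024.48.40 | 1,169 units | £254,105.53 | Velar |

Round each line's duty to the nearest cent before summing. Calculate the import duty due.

Line 1 (5390.87.77, Belistan, 2,812 units, £270,823.72):
Base rate for 5390.87.77 is £6.40/unit.
Origin Belistan qualifies under the Farmark–Belistan agreement and 5390.87.77 is covered: preferential rate Free applies instead.
Duty = £270,823.72 × 0% = £0.00.
Line 2 (6859.76.15, Belistan, 786 kg, £71,384.52):
Base rate for 6859.76.15 is 15.5%.
Origin Belistan qualifies under the Farmark–Belistan agreement and 6859.76.15 is covered: preferential rate 10% applies instead.
Duty = £71,384.52 × 10% = £7,138.45.
Line 3 (3398.64.78, Taleth, 3,317 liters, £400,992.13):
Base rate for 3398.64.78 is £2.88/liter.
Duty = 3,317 × £2.88 = £9,552.96.
Line 4 (2024.48.40, Velar, 1,169 units, £254,105.53):
Base rate for 2024.48.40 is £2.03/unit.
Additional duty on 2024.48.40 from Velar: +29.3% ad valorem. Applied ad valorem rate = 29.3%.
Duty = £254,105.53 × 29.3% + 1,169 × £2.03 = £76,825.99.
Total = £0.00 + £7,138.45 + £9,552.96 + £76,825.99 = £93,517.40.

£93,517.40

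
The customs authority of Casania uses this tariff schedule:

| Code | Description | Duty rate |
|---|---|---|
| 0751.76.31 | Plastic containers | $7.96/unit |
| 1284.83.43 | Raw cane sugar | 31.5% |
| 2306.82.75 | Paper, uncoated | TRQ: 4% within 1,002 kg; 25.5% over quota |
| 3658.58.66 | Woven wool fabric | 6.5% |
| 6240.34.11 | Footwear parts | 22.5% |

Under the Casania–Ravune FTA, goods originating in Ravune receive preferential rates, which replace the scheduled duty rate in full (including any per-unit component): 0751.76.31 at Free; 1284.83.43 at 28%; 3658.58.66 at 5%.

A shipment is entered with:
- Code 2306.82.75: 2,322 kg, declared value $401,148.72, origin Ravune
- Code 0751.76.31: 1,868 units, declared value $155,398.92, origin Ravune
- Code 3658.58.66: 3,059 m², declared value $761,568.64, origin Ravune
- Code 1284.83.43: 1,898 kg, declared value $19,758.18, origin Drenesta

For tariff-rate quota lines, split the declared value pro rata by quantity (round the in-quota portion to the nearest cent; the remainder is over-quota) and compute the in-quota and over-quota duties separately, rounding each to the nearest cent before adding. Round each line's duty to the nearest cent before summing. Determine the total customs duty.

Line 1 (2306.82.75, Ravune, 2,322 kg, $401,148.72):
Code 2306.82.75 is under a tariff-rate quota (threshold 1,002 kg). In-quota: 1,002 kg at 4%; over-quota: 1,320 kg at 25.5%.
Pro-rata value split: in-quota = $401,148.72 × 1,002/2,322 = $173,105.52; over-quota = $401,148.72 − $173,105.52 = $228,043.20.
In-quota duty = $173,105.52 × 4% = $6,924.22. Over-quota duty = $228,043.20 × 25.5% = $58,151.02.
Line duty = $6,924.22 + $58,151.02 = $65,075.24.
Line 2 (0751.76.31, Ravune, 1,868 units, $155,398.92):
Base rate for 0751.76.31 is $7.96/unit.
Origin Ravune qualifies under the Casania–Ravune agreement and 0751.76.31 is covered: preferential rate Free applies instead.
Duty = $155,398.92 × 0% = $0.00.
Line 3 (3658.58.66, Ravune, 3,059 m², $761,568.64):
Base rate for 3658.58.66 is 6.5%.
Origin Ravune qualifies under the Casania–Ravune agreement and 3658.58.66 is covered: preferential rate 5% applies instead.
Duty = $761,568.64 × 5% = $38,078.43.
Line 4 (1284.83.43, Drenesta, 1,898 kg, $19,758.18):
Base rate for 1284.83.43 is 31.5%.
1284.83.43 has an FTA preferential rate, but origin Drenesta is not Ravune; base rate stands.
Duty = $19,758.18 × 31.5% = $6,223.83.
Total = $65,075.24 + $0.00 + $38,078.43 + $6,223.83 = $109,377.50.

$109,377.50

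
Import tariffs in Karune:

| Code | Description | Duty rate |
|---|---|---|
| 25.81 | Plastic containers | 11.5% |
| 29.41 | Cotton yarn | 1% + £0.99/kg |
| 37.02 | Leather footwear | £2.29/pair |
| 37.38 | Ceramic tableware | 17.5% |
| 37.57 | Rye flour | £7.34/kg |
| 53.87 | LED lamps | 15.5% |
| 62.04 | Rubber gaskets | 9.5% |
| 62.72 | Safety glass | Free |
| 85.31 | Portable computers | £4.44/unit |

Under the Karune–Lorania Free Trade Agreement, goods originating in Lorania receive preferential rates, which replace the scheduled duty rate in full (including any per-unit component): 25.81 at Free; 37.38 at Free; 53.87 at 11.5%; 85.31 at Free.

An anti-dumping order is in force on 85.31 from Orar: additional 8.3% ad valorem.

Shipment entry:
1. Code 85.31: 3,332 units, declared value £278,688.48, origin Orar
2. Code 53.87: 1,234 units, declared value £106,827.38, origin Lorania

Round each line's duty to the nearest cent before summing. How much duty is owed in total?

£50,210.37

Line 1 (85.31, Orar, 3,332 units, £278,688.48):
Base rate for 85.31 is £4.44/unit.
85.31 has an FTA preferential rate, but origin Orar is not Lorania; base rate stands.
Additional duty on 85.31 from Orar: +8.3% ad valorem. Applied ad valorem rate = 8.3%.
Duty = £278,688.48 × 8.3% + 3,332 × £4.44 = £37,925.22.
Line 2 (53.87, Lorania, 1,234 units, £106,827.38):
Base rate for 53.87 is 15.5%.
Origin Lorania qualifies under the Karune–Lorania agreement and 53.87 is covered: preferential rate 11.5% applies instead.
Duty = £106,827.38 × 11.5% = £12,285.15.
Total = £37,925.22 + £12,285.15 = £50,210.37.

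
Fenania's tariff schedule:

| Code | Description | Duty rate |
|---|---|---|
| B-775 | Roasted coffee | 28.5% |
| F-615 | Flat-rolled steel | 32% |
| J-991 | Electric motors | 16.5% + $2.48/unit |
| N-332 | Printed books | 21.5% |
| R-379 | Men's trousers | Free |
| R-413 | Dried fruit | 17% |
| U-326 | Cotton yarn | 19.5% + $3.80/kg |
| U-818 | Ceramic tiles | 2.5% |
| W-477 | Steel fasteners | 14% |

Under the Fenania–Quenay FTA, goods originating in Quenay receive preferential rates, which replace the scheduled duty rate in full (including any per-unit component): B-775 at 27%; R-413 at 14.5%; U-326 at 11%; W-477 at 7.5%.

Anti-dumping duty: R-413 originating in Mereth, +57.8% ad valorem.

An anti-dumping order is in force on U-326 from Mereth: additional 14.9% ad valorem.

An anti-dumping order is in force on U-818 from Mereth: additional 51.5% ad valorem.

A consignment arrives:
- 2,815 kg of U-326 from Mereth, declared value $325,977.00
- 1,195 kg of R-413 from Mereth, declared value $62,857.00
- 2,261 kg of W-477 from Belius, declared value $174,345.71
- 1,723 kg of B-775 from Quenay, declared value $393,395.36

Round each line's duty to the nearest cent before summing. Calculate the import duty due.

$300,475.28

Line 1 (U-326, Mereth, 2,815 kg, $325,977.00):
Base rate for U-326 is 19.5% + $3.80/kg.
U-326 has an FTA preferential rate, but origin Mereth is not Quenay; base rate stands.
Additional duty on U-326 from Mereth: +14.9%. Applied ad valorem rate: 19.5% + 14.9% = 34.4%.
Duty = $325,977.00 × 34.4% + 2,815 × $3.80 = $122,833.09.
Line 2 (R-413, Mereth, 1,195 kg, $62,857.00):
Base rate for R-413 is 17%.
R-413 has an FTA preferential rate, but origin Mereth is not Quenay; base rate stands.
Additional duty on R-413 from Mereth: +57.8%. Applied ad valorem rate: 17% + 57.8% = 74.8%.
Duty = $62,857.00 × 74.8% = $47,017.04.
Line 3 (W-477, Belius, 2,261 kg, $174,345.71):
Base rate for W-477 is 14%.
W-477 has an FTA preferential rate, but origin Belius is not Quenay; base rate stands.
Duty = $174,345.71 × 14% = $24,408.40.
Line 4 (B-775, Quenay, 1,723 kg, $393,395.36):
Base rate for B-775 is 28.5%.
Origin Quenay qualifies under the Fenania–Quenay agreement and B-775 is covered: preferential rate 27% applies instead.
Duty = $393,395.36 × 27% = $106,216.75.
Total = $122,833.09 + $47,017.04 + $24,408.40 + $106,216.75 = $300,475.28.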